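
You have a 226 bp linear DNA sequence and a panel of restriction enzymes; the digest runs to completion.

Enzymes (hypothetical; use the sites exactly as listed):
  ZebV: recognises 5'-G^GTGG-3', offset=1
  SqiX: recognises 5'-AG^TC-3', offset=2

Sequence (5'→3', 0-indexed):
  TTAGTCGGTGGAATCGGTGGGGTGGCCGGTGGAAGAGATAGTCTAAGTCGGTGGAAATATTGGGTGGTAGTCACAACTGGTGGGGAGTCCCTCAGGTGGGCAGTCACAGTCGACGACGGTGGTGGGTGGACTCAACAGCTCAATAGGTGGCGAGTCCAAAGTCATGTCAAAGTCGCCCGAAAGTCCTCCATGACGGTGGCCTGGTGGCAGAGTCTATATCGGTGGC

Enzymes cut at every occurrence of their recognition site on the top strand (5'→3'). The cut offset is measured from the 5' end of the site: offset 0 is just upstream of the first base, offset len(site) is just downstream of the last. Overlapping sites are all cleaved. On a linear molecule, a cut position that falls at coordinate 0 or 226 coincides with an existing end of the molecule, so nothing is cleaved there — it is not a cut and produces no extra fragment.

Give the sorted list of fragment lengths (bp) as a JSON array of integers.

[3,3,3,4,4,5,5,6,6,7,7,7,8,8,8,8,8,9,9,9,9,9,11,11,12,13,13,21]

Scan for sites:
  ZebV (GGTGG, off=1): starts [6, 15, 20, 27, 49, 62, 78, 94, 117, 120, 124, 145, 194, 202, 220] → cuts [7, 16, 21, 28, 50, 63, 79, 95, 118, 121, 125, 146, 195, 203, 221]
  SqiX (AGTC, off=2): starts [2, 39, 45, 68, 85, 101, 107, 152, 159, 170, 181, 210] → cuts [4, 41, 47, 70, 87, 103, 109, 154, 161, 172, 183, 212]

All cut coordinates (distinct, sorted): [4, 7, 16, 21, 28, 41, 47, 50, 63, 70, 79, 87, 95, 103, 109, 118, 121, 125, 146, 154, 161, 172, 183, 195, 203, 212, 221]

Fragment lengths:
  [0,4): 4 bp
  [4,7): 3 bp
  [7,16): 9 bp
  [16,21): 5 bp
  [21,28): 7 bp
  [28,41): 13 bp
  [41,47): 6 bp
  [47,50): 3 bp
  [50,63): 13 bp
  [63,70): 7 bp
  [70,79): 9 bp
  [79,87): 8 bp
  [87,95): 8 bp
  [95,103): 8 bp
  [103,109): 6 bp
  [109,118): 9 bp
  [118,121): 3 bp
  [121,125): 4 bp
  [125,146): 21 bp
  [146,154): 8 bp
  [154,161): 7 bp
  [161,172): 11 bp
  [172,183): 11 bp
  [183,195): 12 bp
  [195,203): 8 bp
  [203,212): 9 bp
  [212,221): 9 bp
  [221,226): 5 bp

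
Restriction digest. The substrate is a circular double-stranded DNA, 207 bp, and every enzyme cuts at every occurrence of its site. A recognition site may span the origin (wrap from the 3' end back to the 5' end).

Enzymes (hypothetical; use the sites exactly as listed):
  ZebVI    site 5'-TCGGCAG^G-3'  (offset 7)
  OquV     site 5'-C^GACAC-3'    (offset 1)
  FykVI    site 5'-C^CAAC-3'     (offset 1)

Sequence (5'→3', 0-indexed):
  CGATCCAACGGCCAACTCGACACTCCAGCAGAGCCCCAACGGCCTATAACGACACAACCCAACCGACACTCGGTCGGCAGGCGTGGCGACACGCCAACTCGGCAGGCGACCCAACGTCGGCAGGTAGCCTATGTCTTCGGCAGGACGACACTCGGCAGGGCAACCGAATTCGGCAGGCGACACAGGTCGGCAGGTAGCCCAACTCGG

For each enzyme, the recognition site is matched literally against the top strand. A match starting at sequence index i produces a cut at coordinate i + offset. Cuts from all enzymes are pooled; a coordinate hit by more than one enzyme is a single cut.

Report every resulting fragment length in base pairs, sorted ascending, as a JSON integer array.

Site scan:
  ZebVI (TCGGCAGG, off=7): starts [73, 98, 116, 136, 151, 169, 186] → cuts [80, 105, 123, 143, 158, 176, 193]
  OquV (CGACAC, off=1): starts [17, 49, 63, 86, 145, 177] → cuts [18, 50, 64, 87, 146, 178]
  FykVI (CCAAC, off=1): starts [4, 11, 35, 58, 93, 110, 198] → cuts [5, 12, 36, 59, 94, 111, 199]

Pooled cuts: [5, 12, 18, 36, 50, 59, 64, 80, 87, 94, 105, 111, 123, 143, 146, 158, 176, 178, 193, 199]

Fragment lengths:
  5→12: 7 bp
  12→18: 6 bp
  18→36: 18 bp
  36→50: 14 bp
  50→59: 9 bp
  59→64: 5 bp
  64→80: 16 bp
  80→87: 7 bp
  87→94: 7 bp
  94→105: 11 bp
  105→111: 6 bp
  111→123: 12 bp
  123→143: 20 bp
  143→146: 3 bp
  146→158: 12 bp
  158→176: 18 bp
  176→178: 2 bp
  178→193: 15 bp
  193→199: 6 bp
  199→5 (wrap): 207-199+5 = 13 bp

[2,3,5,6,6,6,7,7,7,9,11,12,12,13,14,15,16,18,18,20]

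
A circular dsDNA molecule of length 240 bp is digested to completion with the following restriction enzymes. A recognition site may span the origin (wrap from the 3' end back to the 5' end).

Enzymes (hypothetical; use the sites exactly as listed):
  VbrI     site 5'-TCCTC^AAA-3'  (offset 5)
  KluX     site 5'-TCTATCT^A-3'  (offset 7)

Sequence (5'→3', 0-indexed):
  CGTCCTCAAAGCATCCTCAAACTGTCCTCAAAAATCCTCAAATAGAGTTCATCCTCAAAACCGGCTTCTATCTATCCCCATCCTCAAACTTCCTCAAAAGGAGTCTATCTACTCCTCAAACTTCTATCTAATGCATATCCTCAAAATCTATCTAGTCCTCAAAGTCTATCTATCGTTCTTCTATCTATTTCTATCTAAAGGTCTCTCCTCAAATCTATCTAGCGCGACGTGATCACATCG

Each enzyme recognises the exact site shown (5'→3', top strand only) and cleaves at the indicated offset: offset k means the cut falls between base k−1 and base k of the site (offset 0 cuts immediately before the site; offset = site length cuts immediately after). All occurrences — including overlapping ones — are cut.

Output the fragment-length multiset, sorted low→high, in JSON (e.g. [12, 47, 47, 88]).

Site scan:
  VbrI TCCTCAAA/5: at [2, 13, 24, 34, 51, 80, 90, 112, 137, 155, 205] ⇒ [7, 18, 29, 39, 56, 85, 95, 117, 142, 160, 210]
  KluX TCTATCTA/7: at [66, 103, 122, 146, 164, 179, 189, 213] ⇒ [73, 110, 129, 153, 171, 186, 196, 220]

Pooled cuts: [7, 18, 29, 39, 56, 73, 85, 95, 110, 117, 129, 142, 153, 160, 171, 186, 196, 210, 220]

Fragment lengths:
  7→18: 11 bp
  18→29: 11 bp
  29→39: 10 bp
  39→56: 17 bp
  56→73: 17 bp
  73→85: 12 bp
  85→95: 10 bp
  95→110: 15 bp
  110→117: 7 bp
  117→129: 12 bp
  129→142: 13 bp
  142→153: 11 bp
  153→160: 7 bp
  160→171: 11 bp
  171→186: 15 bp
  186→196: 10 bp
  196→210: 14 bp
  210→220: 10 bp
  220→7 (wrap): 240-220+7 = 27 bp

[7,7,10,10,10,10,11,11,11,11,12,12,13,14,15,15,17,17,27]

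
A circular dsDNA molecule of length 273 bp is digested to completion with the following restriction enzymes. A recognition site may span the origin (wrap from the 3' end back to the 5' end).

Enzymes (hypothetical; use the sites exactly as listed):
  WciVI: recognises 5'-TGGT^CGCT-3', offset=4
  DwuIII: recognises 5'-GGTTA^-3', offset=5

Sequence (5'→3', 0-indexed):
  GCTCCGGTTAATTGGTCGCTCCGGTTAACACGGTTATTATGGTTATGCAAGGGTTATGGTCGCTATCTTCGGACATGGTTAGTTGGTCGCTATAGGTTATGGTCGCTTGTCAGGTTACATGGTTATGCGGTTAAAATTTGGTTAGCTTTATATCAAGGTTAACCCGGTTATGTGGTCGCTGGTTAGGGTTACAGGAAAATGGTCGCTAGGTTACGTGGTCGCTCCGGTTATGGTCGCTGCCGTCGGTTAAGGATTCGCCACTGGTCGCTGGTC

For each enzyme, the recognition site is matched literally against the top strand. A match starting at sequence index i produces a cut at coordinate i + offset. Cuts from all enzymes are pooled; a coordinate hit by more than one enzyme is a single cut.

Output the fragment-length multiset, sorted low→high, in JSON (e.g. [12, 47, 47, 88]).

Site scan:
  WciVI (TGGTCGCT, off=4): starts [12, 56, 83, 99, 172, 199, 215, 230, 261, 268] → cuts [16, 60, 87, 103, 176, 203, 219, 234, 265, 272]
  DwuIII (GGTTA, off=5): starts [5, 22, 31, 40, 51, 76, 94, 112, 120, 128, 139, 156, 165, 180, 186, 208, 225, 244] → cuts [10, 27, 36, 45, 56, 81, 99, 117, 125, 133, 144, 161, 170, 185, 191, 213, 230, 249]

Pooled cuts: [10, 16, 27, 36, 45, 56, 60, 81, 87, 99, 103, 117, 125, 133, 144, 161, 170, 176, 185, 191, 203, 213, 219, 230, 234, 249, 265, 272]

Fragments:
  10→16: 6 bp
  16→27: 11 bp
  27→36: 9 bp
  36→45: 9 bp
  45→56: 11 bp
  56→60: 4 bp
  60→81: 21 bp
  81→87: 6 bp
  87→99: 12 bp
  99→103: 4 bp
  103→117: 14 bp
  117→125: 8 bp
  125→133: 8 bp
  133→144: 11 bp
  144→161: 17 bp
  161→170: 9 bp
  170→176: 6 bp
  176→185: 9 bp
  185→191: 6 bp
  191→203: 12 bp
  203→213: 10 bp
  213→219: 6 bp
  219→230: 11 bp
  230→234: 4 bp
  234→249: 15 bp
  249→265: 16 bp
  265→272: 7 bp
  272→10 (wrap): 273-272+10 = 11 bp

[4,4,4,6,6,6,6,6,7,8,8,9,9,9,9,10,11,11,11,11,11,12,12,14,15,16,17,21]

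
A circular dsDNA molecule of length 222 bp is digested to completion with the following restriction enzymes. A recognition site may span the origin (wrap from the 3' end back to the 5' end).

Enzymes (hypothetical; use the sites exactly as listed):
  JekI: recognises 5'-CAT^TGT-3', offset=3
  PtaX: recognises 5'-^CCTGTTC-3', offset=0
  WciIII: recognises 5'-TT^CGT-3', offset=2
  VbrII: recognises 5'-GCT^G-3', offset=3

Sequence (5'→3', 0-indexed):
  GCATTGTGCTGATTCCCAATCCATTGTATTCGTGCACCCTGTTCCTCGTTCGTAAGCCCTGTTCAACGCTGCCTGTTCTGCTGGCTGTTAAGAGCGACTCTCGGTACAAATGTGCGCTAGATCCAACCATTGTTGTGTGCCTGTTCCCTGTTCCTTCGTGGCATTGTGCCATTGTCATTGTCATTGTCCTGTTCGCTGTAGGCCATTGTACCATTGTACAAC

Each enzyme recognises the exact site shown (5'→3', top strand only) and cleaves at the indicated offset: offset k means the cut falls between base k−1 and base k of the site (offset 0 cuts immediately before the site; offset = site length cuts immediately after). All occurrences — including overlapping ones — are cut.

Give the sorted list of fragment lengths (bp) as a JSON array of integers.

[1,3,4,6,6,6,6,7,7,7,8,8,8,9,9,10,10,11,12,13,13,14,44]

Scan for sites:
  JekI (CATTGT, off=3): starts [1, 21, 127, 161, 169, 175, 181, 203, 211] → cuts [4, 24, 130, 164, 172, 178, 184, 206, 214]
  PtaX (CCTGTTC, off=0): starts [37, 57, 71, 139, 146, 187] → cuts [37, 57, 71, 139, 146, 187]
  WciIII (TTCGT, off=2): starts [28, 48, 154] → cuts [30, 50, 156]
  VbrII (GCTG, off=3): starts [7, 67, 79, 83, 194] → cuts [10, 70, 82, 86, 197]

All cut coordinates (distinct, sorted): [4, 10, 24, 30, 37, 50, 57, 70, 71, 82, 86, 130, 139, 146, 156, 164, 172, 178, 184, 187, 197, 206, 214]

Fragment lengths:
  4→10: 6 bp
  10→24: 14 bp
  24→30: 6 bp
  30→37: 7 bp
  37→50: 13 bp
  50→57: 7 bp
  57→70: 13 bp
  70→71: 1 bp
  71→82: 11 bp
  82→86: 4 bp
  86→130: 44 bp
  130→139: 9 bp
  139→146: 7 bp
  146→156: 10 bp
  156→164: 8 bp
  164→172: 8 bp
  172→178: 6 bp
  178→184: 6 bp
  184→187: 3 bp
  187→197: 10 bp
  197→206: 9 bp
  206→214: 8 bp
  214→4 (wrap): 222-214+4 = 12 bp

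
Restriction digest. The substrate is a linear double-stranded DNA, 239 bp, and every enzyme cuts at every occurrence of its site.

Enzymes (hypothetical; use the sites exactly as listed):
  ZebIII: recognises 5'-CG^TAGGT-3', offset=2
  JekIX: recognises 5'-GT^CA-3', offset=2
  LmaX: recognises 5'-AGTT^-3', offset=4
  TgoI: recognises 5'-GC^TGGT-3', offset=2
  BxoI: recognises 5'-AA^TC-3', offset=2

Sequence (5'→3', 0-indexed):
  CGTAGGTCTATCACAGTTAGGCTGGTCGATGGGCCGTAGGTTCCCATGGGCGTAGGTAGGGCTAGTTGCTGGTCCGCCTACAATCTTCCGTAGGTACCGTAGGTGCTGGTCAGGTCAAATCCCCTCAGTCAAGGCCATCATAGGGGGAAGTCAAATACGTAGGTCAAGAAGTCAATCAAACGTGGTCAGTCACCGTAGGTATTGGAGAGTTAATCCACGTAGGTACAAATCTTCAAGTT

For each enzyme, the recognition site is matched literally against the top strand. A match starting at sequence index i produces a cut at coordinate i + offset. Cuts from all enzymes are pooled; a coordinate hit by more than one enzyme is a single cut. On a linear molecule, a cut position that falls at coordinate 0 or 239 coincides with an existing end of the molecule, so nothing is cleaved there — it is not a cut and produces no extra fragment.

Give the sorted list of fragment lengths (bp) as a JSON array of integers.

[2,2,2,3,4,4,4,4,5,5,5,6,7,7,8,8,9,10,10,10,11,14,14,15,16,16,16,22]

Scan for sites:
  ZebIII CGTAGGT/2: at [0, 34, 50, 88, 97, 157, 193, 217] ⇒ [2, 36, 52, 90, 99, 159, 195, 219]
  JekIX GTCA/2: at [108, 113, 127, 149, 162, 170, 184, 188] ⇒ [110, 115, 129, 151, 164, 172, 186, 190]
  LmaX AGTT/4: at [14, 63, 207, 235] ⇒ [18, 67, 211] (position 239 is a terminus of the linear molecule — no cut)
  TgoI GCTGGT/2: at [20, 67, 104] ⇒ [22, 69, 106]
  BxoI AATC/2: at [81, 117, 173, 211, 227] ⇒ [83, 119, 175, 213, 229]

All cut coordinates (distinct, sorted): [2, 18, 22, 36, 52, 67, 69, 83, 90, 99, 106, 110, 115, 119, 129, 151, 159, 164, 172, 175, 186, 190, 195, 211, 213, 219, 229]

Fragment lengths:
  [0,2): 2 bp
  [2,18): 16 bp
  [18,22): 4 bp
  [22,36): 14 bp
  [36,52): 16 bp
  [52,67): 15 bp
  [67,69): 2 bp
  [69,83): 14 bp
  [83,90): 7 bp
  [90,99): 9 bp
  [99,106): 7 bp
  [106,110): 4 bp
  [110,115): 5 bp
  [115,119): 4 bp
  [119,129): 10 bp
  [129,151): 22 bp
  [151,159): 8 bp
  [159,164): 5 bp
  [164,172): 8 bp
  [172,175): 3 bp
  [175,186): 11 bp
  [186,190): 4 bp
  [190,195): 5 bp
  [195,211): 16 bp
  [211,213): 2 bp
  [213,219): 6 bp
  [219,229): 10 bp
  [229,239): 10 bp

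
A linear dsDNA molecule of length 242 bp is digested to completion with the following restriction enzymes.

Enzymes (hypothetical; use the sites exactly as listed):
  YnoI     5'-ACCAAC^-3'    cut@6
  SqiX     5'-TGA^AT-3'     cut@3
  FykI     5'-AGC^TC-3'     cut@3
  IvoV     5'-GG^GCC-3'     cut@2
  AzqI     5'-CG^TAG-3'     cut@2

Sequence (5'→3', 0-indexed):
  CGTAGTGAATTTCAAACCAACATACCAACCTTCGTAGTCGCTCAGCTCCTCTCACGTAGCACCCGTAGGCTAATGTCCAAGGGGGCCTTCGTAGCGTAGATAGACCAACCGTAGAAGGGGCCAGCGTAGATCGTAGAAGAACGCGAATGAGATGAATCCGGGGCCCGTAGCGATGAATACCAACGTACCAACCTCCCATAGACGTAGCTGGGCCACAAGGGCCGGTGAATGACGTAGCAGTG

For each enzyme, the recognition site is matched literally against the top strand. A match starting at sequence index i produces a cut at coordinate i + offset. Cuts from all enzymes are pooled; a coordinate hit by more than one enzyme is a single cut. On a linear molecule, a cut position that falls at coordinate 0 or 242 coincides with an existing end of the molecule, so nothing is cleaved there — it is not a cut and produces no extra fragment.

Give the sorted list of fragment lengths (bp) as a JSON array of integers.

Scan for sites:
  YnoI ACCAAC/6: at [15, 23, 103, 178, 186] ⇒ [21, 29, 109, 184, 192]
  SqiX TGAAT/3: at [5, 152, 173, 225] ⇒ [8, 155, 176, 228]
  FykI AGCTC/3: at [43] ⇒ [46]
  IvoV GGGCC/2: at [82, 117, 160, 209, 218] ⇒ [84, 119, 162, 211, 220]
  AzqI CGTAG/2: at [0, 32, 54, 63, 89, 94, 109, 124, 131, 165, 202, 232] ⇒ [2, 34, 56, 65, 91, 96, 111, 126, 133, 167, 204, 234]

All cut coordinates (distinct, sorted): [2, 8, 21, 29, 34, 46, 56, 65, 84, 91, 96, 109, 111, 119, 126, 133, 155, 162, 167, 176, 184, 192, 204, 211, 220, 228, 234]

Fragments:
  [0,2): 2 bp
  [2,8): 6 bp
  [8,21): 13 bp
  [21,29): 8 bp
  [29,34): 5 bp
  [34,46): 12 bp
  [46,56): 10 bp
  [56,65): 9 bp
  [65,84): 19 bp
  [84,91): 7 bp
  [91,96): 5 bp
  [96,109): 13 bp
  [109,111): 2 bp
  [111,119): 8 bp
  [119,126): 7 bp
  [126,133): 7 bp
  [133,155): 22 bp
  [155,162): 7 bp
  [162,167): 5 bp
  [167,176): 9 bp
  [176,184): 8 bp
  [184,192): 8 bp
  [192,204): 12 bp
  [204,211): 7 bp
  [211,220): 9 bp
  [220,228): 8 bp
  [228,234): 6 bp
  [234,242): 8 bp

[2,2,5,5,5,6,6,7,7,7,7,7,8,8,8,8,8,8,9,9,9,10,12,12,13,13,19,22]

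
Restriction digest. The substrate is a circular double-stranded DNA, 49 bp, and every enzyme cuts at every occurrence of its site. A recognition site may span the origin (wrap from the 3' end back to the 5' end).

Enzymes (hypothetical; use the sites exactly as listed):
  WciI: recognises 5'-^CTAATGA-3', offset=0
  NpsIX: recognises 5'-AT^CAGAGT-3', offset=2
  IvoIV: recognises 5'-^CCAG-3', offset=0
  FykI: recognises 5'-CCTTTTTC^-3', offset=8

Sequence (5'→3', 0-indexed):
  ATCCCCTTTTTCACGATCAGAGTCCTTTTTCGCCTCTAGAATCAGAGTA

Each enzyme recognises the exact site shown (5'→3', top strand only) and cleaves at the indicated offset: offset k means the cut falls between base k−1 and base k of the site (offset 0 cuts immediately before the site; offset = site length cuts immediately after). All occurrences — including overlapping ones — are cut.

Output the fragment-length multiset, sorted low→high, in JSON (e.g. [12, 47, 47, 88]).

Scan for sites:
  WciI (CTAATGA, off=0): no sites
  NpsIX (ATCAGAGT, off=2): starts [15, 40] → cuts [17, 42]
  IvoIV (CCAG, off=0): no sites
  FykI (CCTTTTTC, off=8): starts [4, 23] → cuts [12, 31]

All cut coordinates (distinct, sorted): [12, 17, 31, 42]

Fragments:
  12→17: 5 bp
  17→31: 14 bp
  31→42: 11 bp
  42→12 (wrap): 49-42+12 = 19 bp

[5,11,14,19]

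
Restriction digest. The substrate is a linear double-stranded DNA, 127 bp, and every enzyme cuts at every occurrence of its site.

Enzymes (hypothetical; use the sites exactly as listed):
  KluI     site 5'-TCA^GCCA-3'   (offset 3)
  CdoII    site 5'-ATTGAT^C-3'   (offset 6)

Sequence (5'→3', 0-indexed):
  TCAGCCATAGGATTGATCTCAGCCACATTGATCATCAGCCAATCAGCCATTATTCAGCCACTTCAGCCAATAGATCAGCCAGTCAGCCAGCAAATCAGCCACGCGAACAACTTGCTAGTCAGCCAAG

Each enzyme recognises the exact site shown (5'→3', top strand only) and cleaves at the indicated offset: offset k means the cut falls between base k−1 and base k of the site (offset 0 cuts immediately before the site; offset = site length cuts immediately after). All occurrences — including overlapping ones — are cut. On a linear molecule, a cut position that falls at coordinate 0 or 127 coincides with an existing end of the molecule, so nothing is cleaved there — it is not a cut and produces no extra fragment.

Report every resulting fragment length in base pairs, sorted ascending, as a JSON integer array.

Site scan:
  KluI TCAGCCA/3: at [0, 18, 34, 42, 53, 62, 74, 82, 94, 118] ⇒ [3, 21, 37, 45, 56, 65, 77, 85, 97, 121]
  CdoII ATTGATC/6: at [11, 26] ⇒ [17, 32]

Pooled cuts: [3, 17, 21, 32, 37, 45, 56, 65, 77, 85, 97, 121]

Fragments:
  [0,3): 3 bp
  [3,17): 14 bp
  [17,21): 4 bp
  [21,32): 11 bp
  [32,37): 5 bp
  [37,45): 8 bp
  [45,56): 11 bp
  [56,65): 9 bp
  [65,77): 12 bp
  [77,85): 8 bp
  [85,97): 12 bp
  [97,121): 24 bp
  [121,127): 6 bp

[3,4,5,6,8,8,9,11,11,12,12,14,24]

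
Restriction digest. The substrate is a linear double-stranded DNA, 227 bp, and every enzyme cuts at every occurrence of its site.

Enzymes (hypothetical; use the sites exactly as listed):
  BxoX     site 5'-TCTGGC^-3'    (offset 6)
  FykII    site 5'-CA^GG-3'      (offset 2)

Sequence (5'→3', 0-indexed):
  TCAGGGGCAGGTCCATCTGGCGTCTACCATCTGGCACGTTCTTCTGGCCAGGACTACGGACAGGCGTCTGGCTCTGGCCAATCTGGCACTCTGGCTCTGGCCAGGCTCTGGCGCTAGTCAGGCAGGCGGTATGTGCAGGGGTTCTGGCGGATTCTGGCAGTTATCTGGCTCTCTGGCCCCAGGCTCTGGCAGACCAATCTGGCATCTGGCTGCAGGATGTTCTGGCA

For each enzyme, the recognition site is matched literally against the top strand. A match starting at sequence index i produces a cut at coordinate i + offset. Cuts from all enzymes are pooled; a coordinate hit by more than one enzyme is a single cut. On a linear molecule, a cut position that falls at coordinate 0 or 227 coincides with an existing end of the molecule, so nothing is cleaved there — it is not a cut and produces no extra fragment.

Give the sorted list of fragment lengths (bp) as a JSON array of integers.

Per-enzyme occurrences:
  BxoX (TCTGGC, off=6): starts [15, 29, 42, 66, 72, 81, 89, 95, 106, 142, 152, 163, 171, 184, 197, 204, 220] → cuts [21, 35, 48, 72, 78, 87, 95, 101, 112, 148, 158, 169, 177, 190, 203, 210, 226]
  FykII (CAGG, off=2): starts [1, 7, 48, 60, 101, 118, 122, 135, 179, 212] → cuts [3, 9, 50, 62, 103, 120, 124, 137, 181, 214]

Pooled cuts: [3, 9, 21, 35, 48, 50, 62, 72, 78, 87, 95, 101, 103, 112, 120, 124, 137, 148, 158, 169, 177, 181, 190, 203, 210, 214, 226]

Fragments:
  [0,3): 3 bp
  [3,9): 6 bp
  [9,21): 12 bp
  [21,35): 14 bp
  [35,48): 13 bp
  [48,50): 2 bp
  [50,62): 12 bp
  [62,72): 10 bp
  [72,78): 6 bp
  [78,87): 9 bp
  [87,95): 8 bp
  [95,101): 6 bp
  [101,103): 2 bp
  [103,112): 9 bp
  [112,120): 8 bp
  [120,124): 4 bp
  [124,137): 13 bp
  [137,148): 11 bp
  [148,158): 10 bp
  [158,169): 11 bp
  [169,177): 8 bp
  [177,181): 4 bp
  [181,190): 9 bp
  [190,203): 13 bp
  [203,210): 7 bp
  [210,214): 4 bp
  [214,226): 12 bp
  [226,227): 1 bp

[1,2,2,3,4,4,4,6,6,6,7,8,8,8,9,9,9,10,10,11,11,12,12,12,13,13,13,14]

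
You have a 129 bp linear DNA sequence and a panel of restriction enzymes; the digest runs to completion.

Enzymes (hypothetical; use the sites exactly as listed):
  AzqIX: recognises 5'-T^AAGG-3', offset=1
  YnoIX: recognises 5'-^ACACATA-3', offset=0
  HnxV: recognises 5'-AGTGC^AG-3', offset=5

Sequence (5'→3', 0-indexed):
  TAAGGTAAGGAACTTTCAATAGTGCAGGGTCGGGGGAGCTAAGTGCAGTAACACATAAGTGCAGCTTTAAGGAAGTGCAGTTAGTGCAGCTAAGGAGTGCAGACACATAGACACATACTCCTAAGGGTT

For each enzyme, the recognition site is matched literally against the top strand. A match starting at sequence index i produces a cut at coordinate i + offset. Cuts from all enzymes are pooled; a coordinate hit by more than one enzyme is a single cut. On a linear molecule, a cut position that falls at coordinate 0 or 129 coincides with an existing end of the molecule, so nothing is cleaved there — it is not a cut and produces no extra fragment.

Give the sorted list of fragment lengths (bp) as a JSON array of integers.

[1,2,4,4,5,6,7,8,9,9,10,12,12,19,21]

Site scan:
  AzqIX (TAAGG, off=1): starts [0, 5, 67, 90, 121] → cuts [1, 6, 68, 91, 122]
  YnoIX (ACACATA, off=0): starts [50, 102, 110] → cuts [50, 102, 110]
  HnxV (AGTGCAG, off=5): starts [20, 41, 57, 73, 82, 95] → cuts [25, 46, 62, 78, 87, 100]

All cut coordinates (distinct, sorted): [1, 6, 25, 46, 50, 62, 68, 78, 87, 91, 100, 102, 110, 122]

Fragment lengths:
  [0,1): 1 bp
  [1,6): 5 bp
  [6,25): 19 bp
  [25,46): 21 bp
  [46,50): 4 bp
  [50,62): 12 bp
  [62,68): 6 bp
  [68,78): 10 bp
  [78,87): 9 bp
  [87,91): 4 bp
  [91,100): 9 bp
  [100,102): 2 bp
  [102,110): 8 bp
  [110,122): 12 bp
  [122,129): 7 bp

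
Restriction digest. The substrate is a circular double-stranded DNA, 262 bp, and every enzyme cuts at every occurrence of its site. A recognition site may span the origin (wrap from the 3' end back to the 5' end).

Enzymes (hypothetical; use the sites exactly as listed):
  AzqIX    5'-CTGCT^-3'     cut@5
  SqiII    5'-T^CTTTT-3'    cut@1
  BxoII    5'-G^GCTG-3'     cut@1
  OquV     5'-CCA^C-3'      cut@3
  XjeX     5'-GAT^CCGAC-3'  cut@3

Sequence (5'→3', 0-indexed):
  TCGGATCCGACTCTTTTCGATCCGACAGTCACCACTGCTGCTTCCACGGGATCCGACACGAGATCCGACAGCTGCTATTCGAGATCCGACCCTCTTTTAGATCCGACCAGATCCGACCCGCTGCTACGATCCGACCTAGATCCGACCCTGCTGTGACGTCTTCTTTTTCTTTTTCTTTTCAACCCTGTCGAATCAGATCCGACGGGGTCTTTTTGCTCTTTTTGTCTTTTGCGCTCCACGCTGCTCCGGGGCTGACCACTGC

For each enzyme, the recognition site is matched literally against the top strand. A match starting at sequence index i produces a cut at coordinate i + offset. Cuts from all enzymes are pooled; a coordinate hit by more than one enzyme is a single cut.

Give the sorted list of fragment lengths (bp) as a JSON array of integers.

[3,4,5,5,5,5,5,6,6,6,6,7,8,8,8,9,9,9,9,10,10,10,11,11,12,12,13,13,13,24]

Scan for sites:
  AzqIX CTGCT/5: at [34, 37, 71, 120, 147, 240, 258] ⇒ [1, 39, 42, 76, 125, 152, 245]
  SqiII TCTTTT/1: at [11, 92, 161, 167, 173, 207, 216, 224] ⇒ [12, 93, 162, 168, 174, 208, 217, 225]
  BxoII GGCTG/1: at [249] ⇒ [250]
  OquV CCAC/3: at [31, 43, 235, 255] ⇒ [34, 46, 238, 258]
  XjeX GATCCGAC/3: at [3, 18, 49, 61, 82, 99, 109, 127, 138, 195] ⇒ [6, 21, 52, 64, 85, 102, 112, 130, 141, 198]

All cut coordinates (distinct, sorted): [1, 6, 12, 21, 34, 39, 42, 46, 52, 64, 76, 85, 93, 102, 112, 125, 130, 141, 152, 162, 168, 174, 198, 208, 217, 225, 238, 245, 250, 258]

Fragments:
  1→6: 5 bp
  6→12: 6 bp
  12→21: 9 bp
  21→34: 13 bp
  34→39: 5 bp
  39→42: 3 bp
  42→46: 4 bp
  46→52: 6 bp
  52→64: 12 bp
  64→76: 12 bp
  76→85: 9 bp
  85→93: 8 bp
  93→102: 9 bp
  102→112: 10 bp
  112→125: 13 bp
  125→130: 5 bp
  130→141: 11 bp
  141→152: 11 bp
  152→162: 10 bp
  162→168: 6 bp
  168→174: 6 bp
  174→198: 24 bp
  198→208: 10 bp
  208→217: 9 bp
  217→225: 8 bp
  225→238: 13 bp
  238→245: 7 bp
  245→250: 5 bp
  250→258: 8 bp
  258→1 (wrap): 262-258+1 = 5 bp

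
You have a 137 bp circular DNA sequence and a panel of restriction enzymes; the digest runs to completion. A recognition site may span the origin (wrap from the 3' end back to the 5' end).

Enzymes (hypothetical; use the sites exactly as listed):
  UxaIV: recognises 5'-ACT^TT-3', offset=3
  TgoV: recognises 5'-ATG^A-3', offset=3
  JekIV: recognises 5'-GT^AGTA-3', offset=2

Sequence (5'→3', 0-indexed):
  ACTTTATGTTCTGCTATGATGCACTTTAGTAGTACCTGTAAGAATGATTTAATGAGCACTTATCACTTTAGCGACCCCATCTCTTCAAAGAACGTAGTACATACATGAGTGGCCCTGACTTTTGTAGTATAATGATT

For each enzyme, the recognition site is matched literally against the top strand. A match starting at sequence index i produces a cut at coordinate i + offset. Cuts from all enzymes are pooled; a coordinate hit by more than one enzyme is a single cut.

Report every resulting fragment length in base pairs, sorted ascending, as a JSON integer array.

[5,5,6,7,8,9,12,13,13,15,16,28]

Scan for sites:
  UxaIV ACTTT/3: at [0, 22, 64, 117] ⇒ [3, 25, 67, 120]
  TgoV ATGA/3: at [15, 43, 51, 104, 131] ⇒ [18, 46, 54, 107, 134]
  JekIV GTAGTA/2: at [28, 93, 123] ⇒ [30, 95, 125]

All cut coordinates (distinct, sorted): [3, 18, 25, 30, 46, 54, 67, 95, 107, 120, 125, 134]

Fragment lengths:
  3→18: 15 bp
  18→25: 7 bp
  25→30: 5 bp
  30→46: 16 bp
  46→54: 8 bp
  54→67: 13 bp
  67→95: 28 bp
  95→107: 12 bp
  107→120: 13 bp
  120→125: 5 bp
  125→134: 9 bp
  134→3 (wrap): 137-134+3 = 6 bp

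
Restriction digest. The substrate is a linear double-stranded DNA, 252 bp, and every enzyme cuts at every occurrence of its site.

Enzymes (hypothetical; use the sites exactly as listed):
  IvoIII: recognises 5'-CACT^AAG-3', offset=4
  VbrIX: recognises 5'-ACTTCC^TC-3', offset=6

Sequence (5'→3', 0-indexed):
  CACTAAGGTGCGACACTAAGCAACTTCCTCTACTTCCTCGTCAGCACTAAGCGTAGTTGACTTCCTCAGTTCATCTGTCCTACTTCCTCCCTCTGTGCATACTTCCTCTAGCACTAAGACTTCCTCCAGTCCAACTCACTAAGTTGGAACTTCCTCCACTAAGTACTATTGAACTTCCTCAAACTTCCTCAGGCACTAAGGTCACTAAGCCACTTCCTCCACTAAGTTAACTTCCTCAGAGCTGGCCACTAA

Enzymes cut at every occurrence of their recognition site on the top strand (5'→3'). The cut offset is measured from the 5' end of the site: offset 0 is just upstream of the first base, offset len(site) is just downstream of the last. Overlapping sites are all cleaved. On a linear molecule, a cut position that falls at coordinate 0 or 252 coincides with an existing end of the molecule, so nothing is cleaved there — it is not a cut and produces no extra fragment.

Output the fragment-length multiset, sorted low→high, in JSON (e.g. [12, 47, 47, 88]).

[4,6,6,9,9,9,9,9,10,11,11,11,12,13,14,16,17,17,18,19,22]

Per-enzyme occurrences:
  IvoIII (CACTAAG, off=4): starts [0, 13, 44, 111, 136, 156, 193, 202, 219] → cuts [4, 17, 48, 115, 140, 160, 197, 206, 223]
  VbrIX (ACTTCCTC, off=6): starts [22, 31, 59, 81, 100, 118, 148, 172, 182, 211, 229] → cuts [28, 37, 65, 87, 106, 124, 154, 178, 188, 217, 235]

All cut coordinates (distinct, sorted): [4, 17, 28, 37, 48, 65, 87, 106, 115, 124, 140, 154, 160, 178, 188, 197, 206, 217, 223, 235]

Fragments:
  [0,4): 4 bp
  [4,17): 13 bp
  [17,28): 11 bp
  [28,37): 9 bp
  [37,48): 11 bp
  [48,65): 17 bp
  [65,87): 22 bp
  [87,106): 19 bp
  [106,115): 9 bp
  [115,124): 9 bp
  [124,140): 16 bp
  [140,154): 14 bp
  [154,160): 6 bp
  [160,178): 18 bp
  [178,188): 10 bp
  [188,197): 9 bp
  [197,206): 9 bp
  [206,217): 11 bp
  [217,223): 6 bp
  [223,235): 12 bp
  [235,252): 17 bp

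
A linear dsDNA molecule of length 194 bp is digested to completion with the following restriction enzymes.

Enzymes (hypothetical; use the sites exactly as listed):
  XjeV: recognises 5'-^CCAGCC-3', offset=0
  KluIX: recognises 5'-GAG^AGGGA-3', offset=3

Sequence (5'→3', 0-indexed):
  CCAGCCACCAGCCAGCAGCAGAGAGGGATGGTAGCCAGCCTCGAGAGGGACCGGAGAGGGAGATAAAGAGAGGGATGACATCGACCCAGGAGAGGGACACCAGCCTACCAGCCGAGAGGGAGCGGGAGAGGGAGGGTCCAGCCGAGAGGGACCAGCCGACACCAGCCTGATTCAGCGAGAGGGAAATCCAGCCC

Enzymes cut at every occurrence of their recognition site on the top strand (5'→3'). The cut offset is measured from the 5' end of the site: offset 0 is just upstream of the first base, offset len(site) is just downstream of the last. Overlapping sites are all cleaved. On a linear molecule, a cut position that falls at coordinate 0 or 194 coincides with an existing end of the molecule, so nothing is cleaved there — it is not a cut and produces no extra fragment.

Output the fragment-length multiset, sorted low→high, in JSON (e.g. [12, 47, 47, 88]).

[5,7,7,7,8,8,9,9,9,10,11,11,11,12,14,16,18,22]

Per-enzyme occurrences:
  XjeV CCAGCC/0: at [0, 7, 34, 99, 107, 137, 151, 161, 187] ⇒ [7, 34, 99, 107, 137, 151, 161, 187] (position 0 is a terminus of the linear molecule — no cut)
  KluIX GAGAGGGA/3: at [20, 42, 53, 67, 89, 113, 125, 143, 176] ⇒ [23, 45, 56, 70, 92, 116, 128, 146, 179]

All cut coordinates (distinct, sorted): [7, 23, 34, 45, 56, 70, 92, 99, 107, 116, 128, 137, 146, 151, 161, 179, 187]

Fragment lengths:
  [0,7): 7 bp
  [7,23): 16 bp
  [23,34): 11 bp
  [34,45): 11 bp
  [45,56): 11 bp
  [56,70): 14 bp
  [70,92): 22 bp
  [92,99): 7 bp
  [99,107): 8 bp
  [107,116): 9 bp
  [116,128): 12 bp
  [128,137): 9 bp
  [137,146): 9 bp
  [146,151): 5 bp
  [151,161): 10 bp
  [161,179): 18 bp
  [179,187): 8 bp
  [187,194): 7 bp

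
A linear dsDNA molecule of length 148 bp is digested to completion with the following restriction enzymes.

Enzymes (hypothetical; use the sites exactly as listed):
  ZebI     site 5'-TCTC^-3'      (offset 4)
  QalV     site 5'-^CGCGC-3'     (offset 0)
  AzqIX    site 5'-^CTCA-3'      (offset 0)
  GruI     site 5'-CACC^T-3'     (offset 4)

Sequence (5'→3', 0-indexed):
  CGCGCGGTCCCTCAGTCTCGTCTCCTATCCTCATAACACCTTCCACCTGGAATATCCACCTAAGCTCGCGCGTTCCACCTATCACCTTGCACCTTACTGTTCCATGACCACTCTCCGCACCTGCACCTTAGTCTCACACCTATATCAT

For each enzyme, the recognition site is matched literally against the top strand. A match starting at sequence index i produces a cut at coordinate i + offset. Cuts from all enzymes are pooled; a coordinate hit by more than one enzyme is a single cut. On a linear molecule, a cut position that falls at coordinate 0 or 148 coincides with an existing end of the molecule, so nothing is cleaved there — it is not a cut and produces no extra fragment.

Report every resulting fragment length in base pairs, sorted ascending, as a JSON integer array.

[3,5,5,5,5,6,6,6,7,7,7,8,9,10,11,13,13,22]

Site scan:
  ZebI (TCTC, off=4): starts [15, 20, 111, 131] → cuts [19, 24, 115, 135]
  QalV (CGCGC, off=0): starts [0, 66] → cuts [66] (position 0 is a terminus of the linear molecule — no cut)
  AzqIX (CTCA, off=0): starts [10, 29, 132] → cuts [10, 29, 132]
  GruI (CACCT, off=4): starts [36, 43, 56, 75, 82, 89, 117, 123, 136] → cuts [40, 47, 60, 79, 86, 93, 121, 127, 140]

Pooled cuts: [10, 19, 24, 29, 40, 47, 60, 66, 79, 86, 93, 115, 121, 127, 132, 135, 140]

Fragment lengths:
  [0,10): 10 bp
  [10,19): 9 bp
  [19,24): 5 bp
  [24,29): 5 bp
  [29,40): 11 bp
  [40,47): 7 bp
  [47,60): 13 bp
  [60,66): 6 bp
  [66,79): 13 bp
  [79,86): 7 bp
  [86,93): 7 bp
  [93,115): 22 bp
  [115,121): 6 bp
  [121,127): 6 bp
  [127,132): 5 bp
  [132,135): 3 bp
  [135,140): 5 bp
  [140,148): 8 bp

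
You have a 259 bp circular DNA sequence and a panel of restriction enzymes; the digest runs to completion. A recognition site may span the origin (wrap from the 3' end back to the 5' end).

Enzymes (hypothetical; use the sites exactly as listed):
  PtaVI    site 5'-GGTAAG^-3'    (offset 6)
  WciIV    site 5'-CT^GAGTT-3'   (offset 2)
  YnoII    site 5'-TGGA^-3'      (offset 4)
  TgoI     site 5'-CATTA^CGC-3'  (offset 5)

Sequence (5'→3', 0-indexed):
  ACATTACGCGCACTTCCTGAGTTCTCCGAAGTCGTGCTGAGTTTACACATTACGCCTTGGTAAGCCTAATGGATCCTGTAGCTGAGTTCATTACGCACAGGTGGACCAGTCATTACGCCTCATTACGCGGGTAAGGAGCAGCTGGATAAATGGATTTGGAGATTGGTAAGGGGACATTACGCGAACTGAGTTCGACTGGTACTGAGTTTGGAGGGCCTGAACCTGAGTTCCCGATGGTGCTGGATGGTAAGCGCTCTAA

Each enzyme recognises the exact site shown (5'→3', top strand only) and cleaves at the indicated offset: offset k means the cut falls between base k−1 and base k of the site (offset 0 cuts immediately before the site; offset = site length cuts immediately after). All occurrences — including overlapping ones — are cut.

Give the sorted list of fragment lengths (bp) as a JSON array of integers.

[6,7,8,8,9,9,9,10,10,10,10,10,10,11,12,12,12,12,14,14,16,20,20]

Scan for sites:
  PtaVI (GGTAAG, off=6): starts [58, 129, 164, 245] → cuts [64, 135, 170, 251]
  WciIV (CTGAGTT, off=2): starts [16, 36, 81, 185, 201, 222] → cuts [18, 38, 83, 187, 203, 224]
  YnoII (TGGA, off=4): starts [69, 101, 142, 150, 156, 208, 240] → cuts [73, 105, 146, 154, 160, 212, 244]
  TgoI (CATTACGC, off=5): starts [1, 47, 88, 110, 120, 174] → cuts [6, 52, 93, 115, 125, 179]

All cut coordinates (distinct, sorted): [6, 18, 38, 52, 64, 73, 83, 93, 105, 115, 125, 135, 146, 154, 160, 170, 179, 187, 203, 212, 224, 244, 251]

Fragment lengths:
  6→18: 12 bp
  18→38: 20 bp
  38→52: 14 bp
  52→64: 12 bp
  64→73: 9 bp
  73→83: 10 bp
  83→93: 10 bp
  93→105: 12 bp
  105→115: 10 bp
  115→125: 10 bp
  125→135: 10 bp
  135→146: 11 bp
  146→154: 8 bp
  154→160: 6 bp
  160→170: 10 bp
  170→179: 9 bp
  179→187: 8 bp
  187→203: 16 bp
  203→212: 9 bp
  212→224: 12 bp
  224→244: 20 bp
  244→251: 7 bp
  251→6 (wrap): 259-251+6 = 14 bp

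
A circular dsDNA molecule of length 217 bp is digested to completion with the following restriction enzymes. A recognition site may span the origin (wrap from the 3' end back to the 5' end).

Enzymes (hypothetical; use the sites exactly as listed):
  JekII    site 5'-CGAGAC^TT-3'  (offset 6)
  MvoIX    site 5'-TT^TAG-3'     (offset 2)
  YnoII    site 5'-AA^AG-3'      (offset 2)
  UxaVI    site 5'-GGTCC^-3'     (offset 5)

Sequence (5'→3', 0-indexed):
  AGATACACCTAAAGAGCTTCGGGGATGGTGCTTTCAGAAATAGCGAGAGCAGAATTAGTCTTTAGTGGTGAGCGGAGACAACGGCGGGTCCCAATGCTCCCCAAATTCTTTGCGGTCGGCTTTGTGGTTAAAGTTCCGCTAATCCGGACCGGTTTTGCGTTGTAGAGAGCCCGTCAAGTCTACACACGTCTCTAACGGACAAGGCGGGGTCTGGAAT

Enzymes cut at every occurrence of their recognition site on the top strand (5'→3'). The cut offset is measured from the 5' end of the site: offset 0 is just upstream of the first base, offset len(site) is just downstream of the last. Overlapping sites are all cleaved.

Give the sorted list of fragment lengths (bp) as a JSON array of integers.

Scan for sites:
  JekII (CGAGACTT, off=6): no sites
  MvoIX TTTAG/2: at [60] ⇒ [62]
  YnoII AAAG/2: at [10, 129] ⇒ [12, 131]
  UxaVI GGTCC/5: at [86] ⇒ [91]

All cut coordinates (distinct, sorted): [12, 62, 91, 131]

Fragments:
  12→62: 50 bp
  62→91: 29 bp
  91→131: 40 bp
  131→12 (wrap): 217-131+12 = 98 bp

[29,40,50,98]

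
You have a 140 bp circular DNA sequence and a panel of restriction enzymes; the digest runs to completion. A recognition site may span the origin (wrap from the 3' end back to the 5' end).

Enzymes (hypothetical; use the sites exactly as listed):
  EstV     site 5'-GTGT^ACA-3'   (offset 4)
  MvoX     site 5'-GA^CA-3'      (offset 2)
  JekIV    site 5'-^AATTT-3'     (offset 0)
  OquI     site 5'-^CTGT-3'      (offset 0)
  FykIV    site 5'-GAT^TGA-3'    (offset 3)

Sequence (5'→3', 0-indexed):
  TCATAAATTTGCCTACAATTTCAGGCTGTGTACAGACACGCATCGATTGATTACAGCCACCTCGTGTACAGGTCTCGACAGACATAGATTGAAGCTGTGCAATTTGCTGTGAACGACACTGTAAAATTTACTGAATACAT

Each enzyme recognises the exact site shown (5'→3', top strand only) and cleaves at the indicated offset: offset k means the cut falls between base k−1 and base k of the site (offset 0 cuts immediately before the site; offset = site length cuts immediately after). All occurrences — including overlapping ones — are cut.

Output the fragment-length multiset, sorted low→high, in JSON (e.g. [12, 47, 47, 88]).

[2,4,5,5,6,6,6,6,7,9,10,11,11,11,20,21]

Site scan:
  EstV (GTGTACA, off=4): starts [27, 63] → cuts [31, 67]
  MvoX (GACA, off=2): starts [34, 76, 80, 114] → cuts [36, 78, 82, 116]
  JekIV (AATTT, off=0): starts [5, 16, 100, 124] → cuts [5, 16, 100, 124]
  OquI (CTGT, off=0): starts [25, 94, 106, 118] → cuts [25, 94, 106, 118]
  FykIV (GATTGA, off=3): starts [44, 86] → cuts [47, 89]

All cut coordinates (distinct, sorted): [5, 16, 25, 31, 36, 47, 67, 78, 82, 89, 94, 100, 106, 116, 118, 124]

Fragments:
  5→16: 11 bp
  16→25: 9 bp
  25→31: 6 bp
  31→36: 5 bp
  36→47: 11 bp
  47→67: 20 bp
  67→78: 11 bp
  78→82: 4 bp
  82→89: 7 bp
  89→94: 5 bp
  94→100: 6 bp
  100→106: 6 bp
  106→116: 10 bp
  116→118: 2 bp
  118→124: 6 bp
  124→5 (wrap): 140-124+5 = 21 bp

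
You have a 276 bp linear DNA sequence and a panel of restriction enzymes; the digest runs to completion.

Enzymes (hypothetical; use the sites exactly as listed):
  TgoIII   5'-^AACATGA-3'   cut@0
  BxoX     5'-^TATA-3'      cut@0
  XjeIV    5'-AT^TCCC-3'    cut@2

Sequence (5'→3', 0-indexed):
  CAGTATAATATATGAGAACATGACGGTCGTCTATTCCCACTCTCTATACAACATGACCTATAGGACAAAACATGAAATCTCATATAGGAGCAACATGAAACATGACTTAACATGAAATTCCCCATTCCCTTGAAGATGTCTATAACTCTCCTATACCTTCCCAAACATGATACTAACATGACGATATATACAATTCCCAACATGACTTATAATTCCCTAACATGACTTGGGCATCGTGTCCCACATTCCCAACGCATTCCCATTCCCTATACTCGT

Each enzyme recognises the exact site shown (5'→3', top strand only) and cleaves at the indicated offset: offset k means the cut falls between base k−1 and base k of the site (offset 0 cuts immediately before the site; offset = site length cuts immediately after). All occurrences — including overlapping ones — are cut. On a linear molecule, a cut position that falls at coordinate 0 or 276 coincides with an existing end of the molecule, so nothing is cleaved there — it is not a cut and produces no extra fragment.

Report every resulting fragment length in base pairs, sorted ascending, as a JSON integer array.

Per-enzyme occurrences:
  TgoIII (AACATGA, off=0): starts [16, 49, 68, 91, 98, 108, 163, 174, 198, 218] → cuts [16, 49, 68, 91, 98, 108, 163, 174, 198, 218]
  BxoX (TATA, off=0): starts [3, 8, 44, 58, 82, 140, 151, 184, 186, 207, 267] → cuts [3, 8, 44, 58, 82, 140, 151, 184, 186, 207, 267]
  XjeIV (ATTCCC, off=2): starts [32, 116, 123, 192, 211, 244, 255, 261] → cuts [34, 118, 125, 194, 213, 246, 257, 263]

All cut coordinates (distinct, sorted): [3, 8, 16, 34, 44, 49, 58, 68, 82, 91, 98, 108, 118, 125, 140, 151, 163, 174, 184, 186, 194, 198, 207, 213, 218, 246, 257, 263, 267]

Fragment lengths:
  [0,3): 3 bp
  [3,8): 5 bp
  [8,16): 8 bp
  [16,34): 18 bp
  [34,44): 10 bp
  [44,49): 5 bp
  [49,58): 9 bp
  [58,68): 10 bp
  [68,82): 14 bp
  [82,91): 9 bp
  [91,98): 7 bp
  [98,108): 10 bp
  [108,118): 10 bp
  [118,125): 7 bp
  [125,140): 15 bp
  [140,151): 11 bp
  [151,163): 12 bp
  [163,174): 11 bp
  [174,184): 10 bp
  [184,186): 2 bp
  [186,194): 8 bp
  [194,198): 4 bp
  [198,207): 9 bp
  [207,213): 6 bp
  [213,218): 5 bp
  [218,246): 28 bp
  [246,257): 11 bp
  [257,263): 6 bp
  [263,267): 4 bp
  [267,276): 9 bp

[2,3,4,4,5,5,5,6,6,7,7,8,8,9,9,9,9,10,10,10,10,10,11,11,11,12,14,15,18,28]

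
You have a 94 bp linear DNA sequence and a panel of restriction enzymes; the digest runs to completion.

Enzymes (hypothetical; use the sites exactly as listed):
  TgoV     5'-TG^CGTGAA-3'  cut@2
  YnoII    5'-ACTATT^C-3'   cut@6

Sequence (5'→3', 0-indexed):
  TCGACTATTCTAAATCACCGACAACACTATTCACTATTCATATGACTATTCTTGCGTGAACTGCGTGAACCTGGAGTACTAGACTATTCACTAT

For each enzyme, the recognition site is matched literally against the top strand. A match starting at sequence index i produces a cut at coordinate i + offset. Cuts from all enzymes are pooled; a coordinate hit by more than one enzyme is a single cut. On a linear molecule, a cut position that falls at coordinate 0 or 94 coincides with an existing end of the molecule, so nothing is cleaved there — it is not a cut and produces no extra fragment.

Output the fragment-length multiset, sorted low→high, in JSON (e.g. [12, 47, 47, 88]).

Site scan:
  TgoV TGCGTGAA/2: at [52, 61] ⇒ [54, 63]
  YnoII ACTATTC/6: at [3, 25, 32, 44, 82] ⇒ [9, 31, 38, 50, 88]

All cut coordinates (distinct, sorted): [9, 31, 38, 50, 54, 63, 88]

Fragment lengths:
  [0,9): 9 bp
  [9,31): 22 bp
  [31,38): 7 bp
  [38,50): 12 bp
  [50,54): 4 bp
  [54,63): 9 bp
  [63,88): 25 bp
  [88,94): 6 bp

[4,6,7,9,9,12,22,25]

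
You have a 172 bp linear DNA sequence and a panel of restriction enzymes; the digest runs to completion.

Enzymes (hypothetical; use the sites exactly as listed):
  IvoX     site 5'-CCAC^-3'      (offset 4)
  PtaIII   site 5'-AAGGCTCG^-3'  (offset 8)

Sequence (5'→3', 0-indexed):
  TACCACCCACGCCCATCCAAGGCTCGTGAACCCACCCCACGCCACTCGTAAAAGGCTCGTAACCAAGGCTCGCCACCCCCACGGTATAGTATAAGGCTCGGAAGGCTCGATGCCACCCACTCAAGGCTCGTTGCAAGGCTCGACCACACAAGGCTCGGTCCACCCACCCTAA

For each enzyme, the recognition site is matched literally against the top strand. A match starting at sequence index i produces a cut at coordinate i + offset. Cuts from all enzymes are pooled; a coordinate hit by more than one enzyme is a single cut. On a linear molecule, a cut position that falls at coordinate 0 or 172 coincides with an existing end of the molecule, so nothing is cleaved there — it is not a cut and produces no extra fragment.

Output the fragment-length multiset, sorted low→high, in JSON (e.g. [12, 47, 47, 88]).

[4,4,4,4,5,5,5,5,6,6,6,7,9,9,10,10,12,13,14,16,18]

Per-enzyme occurrences:
  IvoX (CCAC, off=4): starts [2, 6, 31, 36, 41, 72, 78, 112, 116, 143, 159, 163] → cuts [6, 10, 35, 40, 45, 76, 82, 116, 120, 147, 163, 167]
  PtaIII (AAGGCTCG, off=8): starts [18, 51, 64, 92, 101, 122, 134, 149] → cuts [26, 59, 72, 100, 109, 130, 142, 157]

All cut coordinates (distinct, sorted): [6, 10, 26, 35, 40, 45, 59, 72, 76, 82, 100, 109, 116, 120, 130, 142, 147, 157, 163, 167]

Fragment lengths:
  [0,6): 6 bp
  [6,10): 4 bp
  [10,26): 16 bp
  [26,35): 9 bp
  [35,40): 5 bp
  [40,45): 5 bp
  [45,59): 14 bp
  [59,72): 13 bp
  [72,76): 4 bp
  [76,82): 6 bp
  [82,100): 18 bp
  [100,109): 9 bp
  [109,116): 7 bp
  [116,120): 4 bp
  [120,130): 10 bp
  [130,142): 12 bp
  [142,147): 5 bp
  [147,157): 10 bp
  [157,163): 6 bp
  [163,167): 4 bp
  [167,172): 5 bp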